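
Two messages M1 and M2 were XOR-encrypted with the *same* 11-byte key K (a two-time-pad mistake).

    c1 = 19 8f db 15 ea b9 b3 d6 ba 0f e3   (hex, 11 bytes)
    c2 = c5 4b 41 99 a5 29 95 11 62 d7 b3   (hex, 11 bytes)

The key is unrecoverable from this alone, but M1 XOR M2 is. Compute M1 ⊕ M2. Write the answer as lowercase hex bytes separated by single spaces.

dc c4 9a 8c 4f 90 26 c7 d8 d8 50

c1 ⊕ c2 = (M1 ⊕ K) ⊕ (M2 ⊕ K) = M1 ⊕ M2 — the shared key cancels under XOR.
00011001 ^ 11000101 = 11011100
10001111 ^ 01001011 = 11000100
11011011 ^ 01000001 = 10011010
00010101 ^ 10011001 = 10001100
11101010 ^ 10100101 = 01001111
10111001 ^ 00101001 = 10010000
10110011 ^ 10010101 = 00100110
11010110 ^ 00010001 = 11000111
10111010 ^ 01100010 = 11011000
00001111 ^ 11010111 = 11011000
11100011 ^ 10110011 = 01010000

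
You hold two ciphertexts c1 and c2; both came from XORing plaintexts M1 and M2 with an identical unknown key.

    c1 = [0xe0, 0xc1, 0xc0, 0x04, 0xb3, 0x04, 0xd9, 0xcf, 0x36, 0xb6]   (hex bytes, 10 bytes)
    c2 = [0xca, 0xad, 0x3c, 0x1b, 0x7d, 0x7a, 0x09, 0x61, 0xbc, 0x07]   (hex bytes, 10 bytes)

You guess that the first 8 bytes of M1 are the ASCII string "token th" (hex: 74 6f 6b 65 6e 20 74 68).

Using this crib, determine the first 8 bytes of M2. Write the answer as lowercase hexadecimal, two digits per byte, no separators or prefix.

First, c1 ⊕ c2 = (M1 ⊕ K) ⊕ (M2 ⊕ K) = M1 ⊕ M2, so the key drops out. Then M2 = (M1 ⊕ M2) ⊕ M1 over the first 8 bytes.
byte 0: (e0 ^ ca) ^ 74 = 2a ^ 74 = 5e
byte 1: (c1 ^ ad) ^ 6f = 6c ^ 6f = 03
byte 2: (c0 ^ 3c) ^ 6b = fc ^ 6b = 97
byte 3: (04 ^ 1b) ^ 65 = 1f ^ 65 = 7a
byte 4: (b3 ^ 7d) ^ 6e = ce ^ 6e = a0
byte 5: (04 ^ 7a) ^ 20 = 7e ^ 20 = 5e
byte 6: (d9 ^ 09) ^ 74 = d0 ^ 74 = a4
byte 7: (cf ^ 61) ^ 68 = ae ^ 68 = c6

5e03977aa05ea4c6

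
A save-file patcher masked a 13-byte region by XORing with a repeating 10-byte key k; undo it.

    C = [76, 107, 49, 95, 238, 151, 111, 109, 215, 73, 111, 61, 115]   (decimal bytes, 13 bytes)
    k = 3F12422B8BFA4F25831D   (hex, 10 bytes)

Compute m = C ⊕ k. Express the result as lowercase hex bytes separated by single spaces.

73 79 73 74 65 6d 20 48 54 54 50 2f 31

The 10-byte key repeats, so the effective keystream is 3f 12 42 2b 8b fa 4f 25 83 1d 3f 12 42.
byte 0: 4c ⊕ 3f = 73
byte 1: 6b ⊕ 12 = 79
byte 2: 31 ⊕ 42 = 73
byte 3: 5f ⊕ 2b = 74
byte 4: ee ⊕ 8b = 65
byte 5: 97 ⊕ fa = 6d
byte 6: 6f ⊕ 4f = 20
byte 7: 6d ⊕ 25 = 48
byte 8: d7 ⊕ 83 = 54
byte 9: 49 ⊕ 1d = 54
byte 10: 6f ⊕ 3f = 50
byte 11: 3d ⊕ 12 = 2f
byte 12: 73 ⊕ 42 = 31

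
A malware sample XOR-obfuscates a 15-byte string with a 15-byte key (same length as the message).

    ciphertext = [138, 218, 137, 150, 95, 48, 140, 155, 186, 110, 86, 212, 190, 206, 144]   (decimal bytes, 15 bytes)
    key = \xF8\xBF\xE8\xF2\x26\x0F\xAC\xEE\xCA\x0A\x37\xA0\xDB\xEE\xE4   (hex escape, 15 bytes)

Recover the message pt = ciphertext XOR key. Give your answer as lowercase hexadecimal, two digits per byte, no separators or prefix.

72656164793f207570646174652074

XOR is its own inverse, so applying the key byte-wise gives the result directly.
8a xor f8 = 72
da xor bf = 65
89 xor e8 = 61
96 xor f2 = 64
5f xor 26 = 79
30 xor 0f = 3f
8c xor ac = 20
9b xor ee = 75
ba xor ca = 70
6e xor 0a = 64
56 xor 37 = 61
d4 xor a0 = 74
be xor db = 65
ce xor ee = 20
90 xor e4 = 74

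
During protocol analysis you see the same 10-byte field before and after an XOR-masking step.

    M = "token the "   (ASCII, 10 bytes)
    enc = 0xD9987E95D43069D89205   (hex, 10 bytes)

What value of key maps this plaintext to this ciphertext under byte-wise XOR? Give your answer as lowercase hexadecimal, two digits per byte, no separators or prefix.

Since enc = M ⊕ key, XORing both sides with M gives key = M ⊕ enc.
byte 0: 74 xor d9 = ad
byte 1: 6f xor 98 = f7
byte 2: 6b xor 7e = 15
byte 3: 65 xor 95 = f0
byte 4: 6e xor d4 = ba
byte 5: 20 xor 30 = 10
byte 6: 74 xor 69 = 1d
byte 7: 68 xor d8 = b0
byte 8: 65 xor 92 = f7
byte 9: 20 xor 05 = 25

adf715f0ba101db0f725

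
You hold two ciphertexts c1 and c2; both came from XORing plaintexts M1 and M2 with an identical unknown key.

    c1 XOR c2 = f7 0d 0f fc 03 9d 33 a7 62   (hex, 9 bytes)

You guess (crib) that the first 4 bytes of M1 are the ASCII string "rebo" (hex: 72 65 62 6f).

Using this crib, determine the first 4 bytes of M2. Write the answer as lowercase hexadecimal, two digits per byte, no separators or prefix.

85686d93

Since c1 ⊕ c2 = M1 ⊕ M2, XORing with the guessed M1 bytes yields the corresponding M2 bytes: M2 = (c1 ⊕ c2) ⊕ M1.
f7 ⊕ 72 = 85
0d ⊕ 65 = 68
0f ⊕ 62 = 6d
fc ⊕ 6f = 93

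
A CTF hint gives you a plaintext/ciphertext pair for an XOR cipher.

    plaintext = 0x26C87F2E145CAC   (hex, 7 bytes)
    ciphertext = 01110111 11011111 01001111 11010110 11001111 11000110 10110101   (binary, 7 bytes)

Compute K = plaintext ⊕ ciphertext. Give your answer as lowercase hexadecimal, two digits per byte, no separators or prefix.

Since ciphertext = plaintext ⊕ K, XORing both sides with plaintext gives K = plaintext ⊕ ciphertext.
26 xor 77 = 51
c8 xor df = 17
7f xor 4f = 30
2e xor d6 = f8
14 xor cf = db
5c xor c6 = 9a
ac xor b5 = 19

511730f8db9a19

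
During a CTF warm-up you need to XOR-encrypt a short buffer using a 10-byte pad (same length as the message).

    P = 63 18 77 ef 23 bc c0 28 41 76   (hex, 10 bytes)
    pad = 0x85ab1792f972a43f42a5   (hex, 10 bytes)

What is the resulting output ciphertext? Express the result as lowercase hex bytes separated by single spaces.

e6 b3 60 7d da ce 64 17 03 d3

XOR is its own inverse, so applying the key byte-wise gives the result directly.
byte 0:  99 XOR 133 = 230
byte 1:  24 XOR 171 = 179
byte 2: 119 XOR  23 =  96
byte 3: 239 XOR 146 = 125
byte 4:  35 XOR 249 = 218
byte 5: 188 XOR 114 = 206
byte 6: 192 XOR 164 = 100
byte 7:  40 XOR  63 =  23
byte 8:  65 XOR  66 =   3
byte 9: 118 XOR 165 = 211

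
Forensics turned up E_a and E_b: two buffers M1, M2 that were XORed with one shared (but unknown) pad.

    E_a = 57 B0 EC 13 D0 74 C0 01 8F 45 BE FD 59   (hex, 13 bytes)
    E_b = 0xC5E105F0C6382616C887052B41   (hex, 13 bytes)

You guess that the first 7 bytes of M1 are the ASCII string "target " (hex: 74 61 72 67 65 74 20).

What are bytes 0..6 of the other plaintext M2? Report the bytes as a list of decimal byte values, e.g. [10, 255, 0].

[230, 48, 155, 132, 115, 56, 198]

First, E_a ⊕ E_b = (M1 ⊕ K) ⊕ (M2 ⊕ K) = M1 ⊕ M2, so the key drops out. Then M2 = (M1 ⊕ M2) ⊕ M1 over the first 7 bytes.
byte 0: (57 ^ c5) ^ 74 = 92 ^ 74 = e6
byte 1: (b0 ^ e1) ^ 61 = 51 ^ 61 = 30
byte 2: (ec ^ 05) ^ 72 = e9 ^ 72 = 9b
byte 3: (13 ^ f0) ^ 67 = e3 ^ 67 = 84
byte 4: (d0 ^ c6) ^ 65 = 16 ^ 65 = 73
byte 5: (74 ^ 38) ^ 74 = 4c ^ 74 = 38
byte 6: (c0 ^ 26) ^ 20 = e6 ^ 20 = c6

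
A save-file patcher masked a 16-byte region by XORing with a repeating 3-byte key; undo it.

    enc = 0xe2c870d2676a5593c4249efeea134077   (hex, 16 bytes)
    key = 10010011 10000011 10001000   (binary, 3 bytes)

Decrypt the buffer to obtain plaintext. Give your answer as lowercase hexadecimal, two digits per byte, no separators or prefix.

714bf841e4e2c6104cb71d767990c8e4

The 3-byte key repeats, so the effective keystream is 93 83 88 93 83 88 93 83 88 93 83 88 93 83 88 93.
byte 0: e2 ^ 93 = 71
byte 1: c8 ^ 83 = 4b
byte 2: 70 ^ 88 = f8
byte 3: d2 ^ 93 = 41
byte 4: 67 ^ 83 = e4
byte 5: 6a ^ 88 = e2
byte 6: 55 ^ 93 = c6
byte 7: 93 ^ 83 = 10
byte 8: c4 ^ 88 = 4c
byte 9: 24 ^ 93 = b7
byte 10: 9e ^ 83 = 1d
byte 11: fe ^ 88 = 76
byte 12: ea ^ 93 = 79
byte 13: 13 ^ 83 = 90
byte 14: 40 ^ 88 = c8
byte 15: 77 ^ 93 = e4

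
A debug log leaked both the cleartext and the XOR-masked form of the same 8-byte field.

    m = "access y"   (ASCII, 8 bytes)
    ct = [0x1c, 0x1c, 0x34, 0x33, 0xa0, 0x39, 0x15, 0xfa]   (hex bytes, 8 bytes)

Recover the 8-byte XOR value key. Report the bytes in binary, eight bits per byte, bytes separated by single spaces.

Since ct = m ⊕ key, XORing both sides with m gives key = m ⊕ ct.
61 xor 1c = 7d
63 xor 1c = 7f
63 xor 34 = 57
65 xor 33 = 56
73 xor a0 = d3
73 xor 39 = 4a
20 xor 15 = 35
79 xor fa = 83

01111101 01111111 01010111 01010110 11010011 01001010 00110101 10000011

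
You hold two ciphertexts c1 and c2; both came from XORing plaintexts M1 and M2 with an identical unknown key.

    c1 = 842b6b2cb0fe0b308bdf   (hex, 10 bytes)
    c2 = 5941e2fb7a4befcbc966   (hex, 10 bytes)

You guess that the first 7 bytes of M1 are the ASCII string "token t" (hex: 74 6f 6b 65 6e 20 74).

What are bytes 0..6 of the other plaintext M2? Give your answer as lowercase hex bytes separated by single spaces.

a9 05 e2 b2 a4 95 90

First, c1 ⊕ c2 = (M1 ⊕ K) ⊕ (M2 ⊕ K) = M1 ⊕ M2, so the key drops out. Then M2 = (M1 ⊕ M2) ⊕ M1 over the first 7 bytes.
byte 0: (84 ⊕ 59) ⊕ 74 = dd ⊕ 74 = a9
byte 1: (2b ⊕ 41) ⊕ 6f = 6a ⊕ 6f = 05
byte 2: (6b ⊕ e2) ⊕ 6b = 89 ⊕ 6b = e2
byte 3: (2c ⊕ fb) ⊕ 65 = d7 ⊕ 65 = b2
byte 4: (b0 ⊕ 7a) ⊕ 6e = ca ⊕ 6e = a4
byte 5: (fe ⊕ 4b) ⊕ 20 = b5 ⊕ 20 = 95
byte 6: (0b ⊕ ef) ⊕ 74 = e4 ⊕ 74 = 90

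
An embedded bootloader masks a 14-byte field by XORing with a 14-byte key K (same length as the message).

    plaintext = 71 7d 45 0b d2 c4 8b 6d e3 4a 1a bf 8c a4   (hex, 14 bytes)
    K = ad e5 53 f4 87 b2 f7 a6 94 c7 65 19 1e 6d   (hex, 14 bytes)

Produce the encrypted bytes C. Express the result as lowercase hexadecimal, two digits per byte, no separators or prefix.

dc9816ff55767ccb778d7fa692c9

byte 0: 113 xor 173 = 220
byte 1: 125 xor 229 = 152
byte 2:  69 xor  83 =  22
byte 3:  11 xor 244 = 255
byte 4: 210 xor 135 =  85
byte 5: 196 xor 178 = 118
byte 6: 139 xor 247 = 124
byte 7: 109 xor 166 = 203
byte 8: 227 xor 148 = 119
byte 9:  74 xor 199 = 141
byte 10:  26 xor 101 = 127
byte 11: 191 xor  25 = 166
byte 12: 140 xor  30 = 146
byte 13: 164 xor 109 = 201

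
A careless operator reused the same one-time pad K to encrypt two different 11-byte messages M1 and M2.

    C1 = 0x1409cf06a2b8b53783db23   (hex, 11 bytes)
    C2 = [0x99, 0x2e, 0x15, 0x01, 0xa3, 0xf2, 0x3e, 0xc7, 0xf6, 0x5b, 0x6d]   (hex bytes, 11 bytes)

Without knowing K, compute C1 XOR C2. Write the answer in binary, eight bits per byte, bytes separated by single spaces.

C1 ⊕ C2 = (M1 ⊕ K) ⊕ (M2 ⊕ K) = M1 ⊕ M2 — the shared key cancels under XOR.
byte 0: 14 xor 99 = 8d
byte 1: 09 xor 2e = 27
byte 2: cf xor 15 = da
byte 3: 06 xor 01 = 07
byte 4: a2 xor a3 = 01
byte 5: b8 xor f2 = 4a
byte 6: b5 xor 3e = 8b
byte 7: 37 xor c7 = f0
byte 8: 83 xor f6 = 75
byte 9: db xor 5b = 80
byte 10: 23 xor 6d = 4e

10001101 00100111 11011010 00000111 00000001 01001010 10001011 11110000 01110101 10000000 01001110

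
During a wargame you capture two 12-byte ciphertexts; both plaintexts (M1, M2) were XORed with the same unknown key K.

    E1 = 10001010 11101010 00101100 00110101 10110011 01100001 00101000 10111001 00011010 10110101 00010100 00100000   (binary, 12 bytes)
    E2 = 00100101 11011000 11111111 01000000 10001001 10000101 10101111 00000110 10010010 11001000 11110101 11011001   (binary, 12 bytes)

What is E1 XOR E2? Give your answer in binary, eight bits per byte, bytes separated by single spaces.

E1 ⊕ E2 = (M1 ⊕ K) ⊕ (M2 ⊕ K) = M1 ⊕ M2 — the shared key cancels under XOR.
byte 0: 8a XOR 25 = af
byte 1: ea XOR d8 = 32
byte 2: 2c XOR ff = d3
byte 3: 35 XOR 40 = 75
byte 4: b3 XOR 89 = 3a
byte 5: 61 XOR 85 = e4
byte 6: 28 XOR af = 87
byte 7: b9 XOR 06 = bf
byte 8: 1a XOR 92 = 88
byte 9: b5 XOR c8 = 7d
byte 10: 14 XOR f5 = e1
byte 11: 20 XOR d9 = f9

10101111 00110010 11010011 01110101 00111010 11100100 10000111 10111111 10001000 01111101 11100001 11111001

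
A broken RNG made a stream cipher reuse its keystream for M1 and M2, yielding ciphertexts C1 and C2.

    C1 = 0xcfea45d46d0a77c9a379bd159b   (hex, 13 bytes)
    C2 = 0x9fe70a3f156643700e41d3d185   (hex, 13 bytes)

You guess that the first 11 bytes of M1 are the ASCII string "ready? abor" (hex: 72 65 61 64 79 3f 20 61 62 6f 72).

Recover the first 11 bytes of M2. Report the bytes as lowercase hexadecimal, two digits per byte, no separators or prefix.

First, C1 ⊕ C2 = (M1 ⊕ K) ⊕ (M2 ⊕ K) = M1 ⊕ M2, so the key drops out. Then M2 = (M1 ⊕ M2) ⊕ M1 over the first 11 bytes.
byte 0: (cf ^ 9f) ^ 72 = 50 ^ 72 = 22
byte 1: (ea ^ e7) ^ 65 = 0d ^ 65 = 68
byte 2: (45 ^ 0a) ^ 61 = 4f ^ 61 = 2e
byte 3: (d4 ^ 3f) ^ 64 = eb ^ 64 = 8f
byte 4: (6d ^ 15) ^ 79 = 78 ^ 79 = 01
byte 5: (0a ^ 66) ^ 3f = 6c ^ 3f = 53
byte 6: (77 ^ 43) ^ 20 = 34 ^ 20 = 14
byte 7: (c9 ^ 70) ^ 61 = b9 ^ 61 = d8
byte 8: (a3 ^ 0e) ^ 62 = ad ^ 62 = cf
byte 9: (79 ^ 41) ^ 6f = 38 ^ 6f = 57
byte 10: (bd ^ d3) ^ 72 = 6e ^ 72 = 1c

22682e8f015314d8cf571c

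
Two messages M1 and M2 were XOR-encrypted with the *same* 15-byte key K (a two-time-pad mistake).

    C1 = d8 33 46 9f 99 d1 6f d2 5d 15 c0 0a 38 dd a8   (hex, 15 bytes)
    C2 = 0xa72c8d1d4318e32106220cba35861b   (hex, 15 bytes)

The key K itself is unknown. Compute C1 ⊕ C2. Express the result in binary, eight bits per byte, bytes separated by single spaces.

01111111 00011111 11001011 10000010 11011010 11001001 10001100 11110011 01011011 00110111 11001100 10110000 00001101 01011011 10110011

C1 ⊕ C2 = (M1 ⊕ K) ⊕ (M2 ⊕ K) = M1 ⊕ M2 — the shared key cancels under XOR.
d8 ^ a7 = 7f
33 ^ 2c = 1f
46 ^ 8d = cb
9f ^ 1d = 82
99 ^ 43 = da
d1 ^ 18 = c9
6f ^ e3 = 8c
d2 ^ 21 = f3
5d ^ 06 = 5b
15 ^ 22 = 37
c0 ^ 0c = cc
0a ^ ba = b0
38 ^ 35 = 0d
dd ^ 86 = 5b
a8 ^ 1b = b3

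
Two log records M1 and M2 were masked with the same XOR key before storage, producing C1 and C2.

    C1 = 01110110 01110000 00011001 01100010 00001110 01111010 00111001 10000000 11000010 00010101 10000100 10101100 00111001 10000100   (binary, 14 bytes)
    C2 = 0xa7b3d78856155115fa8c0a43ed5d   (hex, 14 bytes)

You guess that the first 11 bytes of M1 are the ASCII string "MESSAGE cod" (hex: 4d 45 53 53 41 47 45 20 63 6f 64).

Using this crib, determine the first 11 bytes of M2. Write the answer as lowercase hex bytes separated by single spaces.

9c 86 9d b9 19 28 2d b5 5b f6 ea

First, C1 ⊕ C2 = (M1 ⊕ K) ⊕ (M2 ⊕ K) = M1 ⊕ M2, so the key drops out. Then M2 = (M1 ⊕ M2) ⊕ M1 over the first 11 bytes.
byte 0: (76 ^ a7) ^ 4d = d1 ^ 4d = 9c
byte 1: (70 ^ b3) ^ 45 = c3 ^ 45 = 86
byte 2: (19 ^ d7) ^ 53 = ce ^ 53 = 9d
byte 3: (62 ^ 88) ^ 53 = ea ^ 53 = b9
byte 4: (0e ^ 56) ^ 41 = 58 ^ 41 = 19
byte 5: (7a ^ 15) ^ 47 = 6f ^ 47 = 28
byte 6: (39 ^ 51) ^ 45 = 68 ^ 45 = 2d
byte 7: (80 ^ 15) ^ 20 = 95 ^ 20 = b5
byte 8: (c2 ^ fa) ^ 63 = 38 ^ 63 = 5b
byte 9: (15 ^ 8c) ^ 6f = 99 ^ 6f = f6
byte 10: (84 ^ 0a) ^ 64 = 8e ^ 64 = ea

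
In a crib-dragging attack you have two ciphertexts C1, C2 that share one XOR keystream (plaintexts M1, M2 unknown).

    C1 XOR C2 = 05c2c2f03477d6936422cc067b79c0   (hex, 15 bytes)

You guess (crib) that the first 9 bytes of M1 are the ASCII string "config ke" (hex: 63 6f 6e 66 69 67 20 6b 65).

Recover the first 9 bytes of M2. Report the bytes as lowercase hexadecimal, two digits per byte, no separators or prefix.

Since C1 ⊕ C2 = M1 ⊕ M2, XORing with the guessed M1 bytes yields the corresponding M2 bytes: M2 = (C1 ⊕ C2) ⊕ M1.
byte 0: 00000101 xor 01100011 = 01100110
byte 1: 11000010 xor 01101111 = 10101101
byte 2: 11000010 xor 01101110 = 10101100
byte 3: 11110000 xor 01100110 = 10010110
byte 4: 00110100 xor 01101001 = 01011101
byte 5: 01110111 xor 01100111 = 00010000
byte 6: 11010110 xor 00100000 = 11110110
byte 7: 10010011 xor 01101011 = 11111000
byte 8: 01100100 xor 01100101 = 00000001

66adac965d10f6f801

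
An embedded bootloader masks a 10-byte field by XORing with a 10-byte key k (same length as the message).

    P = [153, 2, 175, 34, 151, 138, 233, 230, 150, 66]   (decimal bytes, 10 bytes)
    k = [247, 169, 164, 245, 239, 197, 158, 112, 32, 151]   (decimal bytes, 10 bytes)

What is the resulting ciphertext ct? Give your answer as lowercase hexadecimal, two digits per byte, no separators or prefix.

153 ⊕ 247 = 110
  2 ⊕ 169 = 171
175 ⊕ 164 =  11
 34 ⊕ 245 = 215
151 ⊕ 239 = 120
138 ⊕ 197 =  79
233 ⊕ 158 = 119
230 ⊕ 112 = 150
150 ⊕  32 = 182
 66 ⊕ 151 = 213

6eab0bd7784f7796b6d5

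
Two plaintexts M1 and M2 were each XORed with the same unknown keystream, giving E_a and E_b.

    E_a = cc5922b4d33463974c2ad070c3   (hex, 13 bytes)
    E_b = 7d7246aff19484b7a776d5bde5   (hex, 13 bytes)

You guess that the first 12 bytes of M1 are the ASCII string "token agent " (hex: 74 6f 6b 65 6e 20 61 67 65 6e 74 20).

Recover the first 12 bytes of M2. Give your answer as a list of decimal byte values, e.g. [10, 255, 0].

[197, 68, 15, 126, 76, 128, 134, 71, 142, 50, 113, 237]

First, E_a ⊕ E_b = (M1 ⊕ K) ⊕ (M2 ⊕ K) = M1 ⊕ M2, so the key drops out. Then M2 = (M1 ⊕ M2) ⊕ M1 over the first 12 bytes.
byte 0: (cc XOR 7d) XOR 74 = b1 XOR 74 = c5
byte 1: (59 XOR 72) XOR 6f = 2b XOR 6f = 44
byte 2: (22 XOR 46) XOR 6b = 64 XOR 6b = 0f
byte 3: (b4 XOR af) XOR 65 = 1b XOR 65 = 7e
byte 4: (d3 XOR f1) XOR 6e = 22 XOR 6e = 4c
byte 5: (34 XOR 94) XOR 20 = a0 XOR 20 = 80
byte 6: (63 XOR 84) XOR 61 = e7 XOR 61 = 86
byte 7: (97 XOR b7) XOR 67 = 20 XOR 67 = 47
byte 8: (4c XOR a7) XOR 65 = eb XOR 65 = 8e
byte 9: (2a XOR 76) XOR 6e = 5c XOR 6e = 32
byte 10: (d0 XOR d5) XOR 74 = 05 XOR 74 = 71
byte 11: (70 XOR bd) XOR 20 = cd XOR 20 = ed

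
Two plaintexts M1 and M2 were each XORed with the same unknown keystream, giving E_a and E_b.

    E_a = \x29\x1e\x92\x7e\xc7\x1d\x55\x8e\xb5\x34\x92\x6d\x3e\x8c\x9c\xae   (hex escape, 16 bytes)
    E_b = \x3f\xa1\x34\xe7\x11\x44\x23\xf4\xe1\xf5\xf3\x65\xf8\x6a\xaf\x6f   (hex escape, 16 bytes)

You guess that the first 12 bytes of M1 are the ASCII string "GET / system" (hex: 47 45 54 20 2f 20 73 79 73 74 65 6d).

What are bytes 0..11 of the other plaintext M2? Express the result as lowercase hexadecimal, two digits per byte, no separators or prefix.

First, E_a ⊕ E_b = (M1 ⊕ K) ⊕ (M2 ⊕ K) = M1 ⊕ M2, so the key drops out. Then M2 = (M1 ⊕ M2) ⊕ M1 over the first 12 bytes.
byte 0: (29 xor 3f) xor 47 = 16 xor 47 = 51
byte 1: (1e xor a1) xor 45 = bf xor 45 = fa
byte 2: (92 xor 34) xor 54 = a6 xor 54 = f2
byte 3: (7e xor e7) xor 20 = 99 xor 20 = b9
byte 4: (c7 xor 11) xor 2f = d6 xor 2f = f9
byte 5: (1d xor 44) xor 20 = 59 xor 20 = 79
byte 6: (55 xor 23) xor 73 = 76 xor 73 = 05
byte 7: (8e xor f4) xor 79 = 7a xor 79 = 03
byte 8: (b5 xor e1) xor 73 = 54 xor 73 = 27
byte 9: (34 xor f5) xor 74 = c1 xor 74 = b5
byte 10: (92 xor f3) xor 65 = 61 xor 65 = 04
byte 11: (6d xor 65) xor 6d = 08 xor 6d = 65

51faf2b9f979050327b50465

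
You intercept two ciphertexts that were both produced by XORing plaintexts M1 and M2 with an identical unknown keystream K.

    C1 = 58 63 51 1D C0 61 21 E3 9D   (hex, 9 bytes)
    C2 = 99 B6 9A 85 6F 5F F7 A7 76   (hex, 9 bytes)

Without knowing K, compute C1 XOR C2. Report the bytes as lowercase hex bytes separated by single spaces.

c1 d5 cb 98 af 3e d6 44 eb

C1 ⊕ C2 = (M1 ⊕ K) ⊕ (M2 ⊕ K) = M1 ⊕ M2 — the shared key cancels under XOR.
byte 0: 58 xor 99 = c1
byte 1: 63 xor b6 = d5
byte 2: 51 xor 9a = cb
byte 3: 1d xor 85 = 98
byte 4: c0 xor 6f = af
byte 5: 61 xor 5f = 3e
byte 6: 21 xor f7 = d6
byte 7: e3 xor a7 = 44
byte 8: 9d xor 76 = eb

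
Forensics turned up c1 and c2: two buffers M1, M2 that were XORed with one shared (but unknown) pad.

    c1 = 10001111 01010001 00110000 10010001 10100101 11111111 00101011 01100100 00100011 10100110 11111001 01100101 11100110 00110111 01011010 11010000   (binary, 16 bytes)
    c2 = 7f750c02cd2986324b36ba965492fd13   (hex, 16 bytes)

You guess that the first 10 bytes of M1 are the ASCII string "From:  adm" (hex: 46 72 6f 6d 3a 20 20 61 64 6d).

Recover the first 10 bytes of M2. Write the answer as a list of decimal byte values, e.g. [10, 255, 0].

[182, 86, 83, 254, 82, 246, 141, 55, 12, 253]

First, c1 ⊕ c2 = (M1 ⊕ K) ⊕ (M2 ⊕ K) = M1 ⊕ M2, so the key drops out. Then M2 = (M1 ⊕ M2) ⊕ M1 over the first 10 bytes.
byte 0: (8f XOR 7f) XOR 46 = f0 XOR 46 = b6
byte 1: (51 XOR 75) XOR 72 = 24 XOR 72 = 56
byte 2: (30 XOR 0c) XOR 6f = 3c XOR 6f = 53
byte 3: (91 XOR 02) XOR 6d = 93 XOR 6d = fe
byte 4: (a5 XOR cd) XOR 3a = 68 XOR 3a = 52
byte 5: (ff XOR 29) XOR 20 = d6 XOR 20 = f6
byte 6: (2b XOR 86) XOR 20 = ad XOR 20 = 8d
byte 7: (64 XOR 32) XOR 61 = 56 XOR 61 = 37
byte 8: (23 XOR 4b) XOR 64 = 68 XOR 64 = 0c
byte 9: (a6 XOR 36) XOR 6d = 90 XOR 6d = fd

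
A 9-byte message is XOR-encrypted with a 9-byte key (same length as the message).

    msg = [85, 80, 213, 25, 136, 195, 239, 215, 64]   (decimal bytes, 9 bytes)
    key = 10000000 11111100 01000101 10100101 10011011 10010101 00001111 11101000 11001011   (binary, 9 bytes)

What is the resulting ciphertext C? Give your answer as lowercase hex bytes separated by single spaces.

XOR is its own inverse, so applying the key byte-wise gives the result directly.
55 ^ 80 = d5
50 ^ fc = ac
d5 ^ 45 = 90
19 ^ a5 = bc
88 ^ 9b = 13
c3 ^ 95 = 56
ef ^ 0f = e0
d7 ^ e8 = 3f
40 ^ cb = 8b

d5 ac 90 bc 13 56 e0 3f 8b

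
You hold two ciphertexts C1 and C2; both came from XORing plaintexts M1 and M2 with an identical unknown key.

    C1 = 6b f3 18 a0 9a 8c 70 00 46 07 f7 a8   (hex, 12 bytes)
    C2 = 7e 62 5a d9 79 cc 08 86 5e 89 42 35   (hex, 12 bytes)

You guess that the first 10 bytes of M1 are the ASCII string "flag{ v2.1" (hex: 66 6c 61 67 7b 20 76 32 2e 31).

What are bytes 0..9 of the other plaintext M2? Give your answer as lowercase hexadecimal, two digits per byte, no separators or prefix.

First, C1 ⊕ C2 = (M1 ⊕ K) ⊕ (M2 ⊕ K) = M1 ⊕ M2, so the key drops out. Then M2 = (M1 ⊕ M2) ⊕ M1 over the first 10 bytes.
byte 0: (6b ^ 7e) ^ 66 = 15 ^ 66 = 73
byte 1: (f3 ^ 62) ^ 6c = 91 ^ 6c = fd
byte 2: (18 ^ 5a) ^ 61 = 42 ^ 61 = 23
byte 3: (a0 ^ d9) ^ 67 = 79 ^ 67 = 1e
byte 4: (9a ^ 79) ^ 7b = e3 ^ 7b = 98
byte 5: (8c ^ cc) ^ 20 = 40 ^ 20 = 60
byte 6: (70 ^ 08) ^ 76 = 78 ^ 76 = 0e
byte 7: (00 ^ 86) ^ 32 = 86 ^ 32 = b4
byte 8: (46 ^ 5e) ^ 2e = 18 ^ 2e = 36
byte 9: (07 ^ 89) ^ 31 = 8e ^ 31 = bf

73fd231e98600eb436bf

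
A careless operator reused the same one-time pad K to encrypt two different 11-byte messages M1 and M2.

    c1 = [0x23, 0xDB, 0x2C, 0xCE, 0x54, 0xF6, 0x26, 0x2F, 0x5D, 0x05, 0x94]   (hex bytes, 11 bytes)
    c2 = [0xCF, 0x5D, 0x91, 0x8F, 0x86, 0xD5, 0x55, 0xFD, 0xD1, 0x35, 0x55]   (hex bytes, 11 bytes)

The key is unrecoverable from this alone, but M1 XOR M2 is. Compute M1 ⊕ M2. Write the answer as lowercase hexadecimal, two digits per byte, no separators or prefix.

c1 ⊕ c2 = (M1 ⊕ K) ⊕ (M2 ⊕ K) = M1 ⊕ M2 — the shared key cancels under XOR.
00100011 XOR 11001111 = 11101100
11011011 XOR 01011101 = 10000110
00101100 XOR 10010001 = 10111101
11001110 XOR 10001111 = 01000001
01010100 XOR 10000110 = 11010010
11110110 XOR 11010101 = 00100011
00100110 XOR 01010101 = 01110011
00101111 XOR 11111101 = 11010010
01011101 XOR 11010001 = 10001100
00000101 XOR 00110101 = 00110000
10010100 XOR 01010101 = 11000001

ec86bd41d22373d28c30c1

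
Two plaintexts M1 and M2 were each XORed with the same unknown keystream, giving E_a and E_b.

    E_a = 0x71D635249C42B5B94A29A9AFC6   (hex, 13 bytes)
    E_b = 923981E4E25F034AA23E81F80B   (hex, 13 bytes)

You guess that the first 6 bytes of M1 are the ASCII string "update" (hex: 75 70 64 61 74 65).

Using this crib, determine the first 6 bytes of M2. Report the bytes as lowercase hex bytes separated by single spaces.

96 9f d0 a1 0a 78

First, E_a ⊕ E_b = (M1 ⊕ K) ⊕ (M2 ⊕ K) = M1 ⊕ M2, so the key drops out. Then M2 = (M1 ⊕ M2) ⊕ M1 over the first 6 bytes.
byte 0: (71 ^ 92) ^ 75 = e3 ^ 75 = 96
byte 1: (d6 ^ 39) ^ 70 = ef ^ 70 = 9f
byte 2: (35 ^ 81) ^ 64 = b4 ^ 64 = d0
byte 3: (24 ^ e4) ^ 61 = c0 ^ 61 = a1
byte 4: (9c ^ e2) ^ 74 = 7e ^ 74 = 0a
byte 5: (42 ^ 5f) ^ 65 = 1d ^ 65 = 78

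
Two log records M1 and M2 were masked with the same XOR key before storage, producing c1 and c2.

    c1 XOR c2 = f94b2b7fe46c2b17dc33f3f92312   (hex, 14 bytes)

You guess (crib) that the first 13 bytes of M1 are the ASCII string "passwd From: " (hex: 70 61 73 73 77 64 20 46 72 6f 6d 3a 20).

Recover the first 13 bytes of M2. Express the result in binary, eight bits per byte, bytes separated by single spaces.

10001001 00101010 01011000 00001100 10010011 00001000 00001011 01010001 10101110 01011100 10011110 11000011 00000011

Since c1 ⊕ c2 = M1 ⊕ M2, XORing with the guessed M1 bytes yields the corresponding M2 bytes: M2 = (c1 ⊕ c2) ⊕ M1.
byte 0: f9 ⊕ 70 = 89
byte 1: 4b ⊕ 61 = 2a
byte 2: 2b ⊕ 73 = 58
byte 3: 7f ⊕ 73 = 0c
byte 4: e4 ⊕ 77 = 93
byte 5: 6c ⊕ 64 = 08
byte 6: 2b ⊕ 20 = 0b
byte 7: 17 ⊕ 46 = 51
byte 8: dc ⊕ 72 = ae
byte 9: 33 ⊕ 6f = 5c
byte 10: f3 ⊕ 6d = 9e
byte 11: f9 ⊕ 3a = c3
byte 12: 23 ⊕ 20 = 03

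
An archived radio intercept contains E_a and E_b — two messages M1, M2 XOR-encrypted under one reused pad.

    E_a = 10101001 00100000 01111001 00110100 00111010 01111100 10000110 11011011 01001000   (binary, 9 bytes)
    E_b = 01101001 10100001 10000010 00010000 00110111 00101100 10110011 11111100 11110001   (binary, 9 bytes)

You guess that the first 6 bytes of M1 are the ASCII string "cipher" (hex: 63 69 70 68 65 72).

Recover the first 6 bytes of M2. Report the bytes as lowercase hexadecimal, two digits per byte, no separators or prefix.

a3e88b4c6822

First, E_a ⊕ E_b = (M1 ⊕ K) ⊕ (M2 ⊕ K) = M1 ⊕ M2, so the key drops out. Then M2 = (M1 ⊕ M2) ⊕ M1 over the first 6 bytes.
byte 0: (a9 ⊕ 69) ⊕ 63 = c0 ⊕ 63 = a3
byte 1: (20 ⊕ a1) ⊕ 69 = 81 ⊕ 69 = e8
byte 2: (79 ⊕ 82) ⊕ 70 = fb ⊕ 70 = 8b
byte 3: (34 ⊕ 10) ⊕ 68 = 24 ⊕ 68 = 4c
byte 4: (3a ⊕ 37) ⊕ 65 = 0d ⊕ 65 = 68
byte 5: (7c ⊕ 2c) ⊕ 72 = 50 ⊕ 72 = 22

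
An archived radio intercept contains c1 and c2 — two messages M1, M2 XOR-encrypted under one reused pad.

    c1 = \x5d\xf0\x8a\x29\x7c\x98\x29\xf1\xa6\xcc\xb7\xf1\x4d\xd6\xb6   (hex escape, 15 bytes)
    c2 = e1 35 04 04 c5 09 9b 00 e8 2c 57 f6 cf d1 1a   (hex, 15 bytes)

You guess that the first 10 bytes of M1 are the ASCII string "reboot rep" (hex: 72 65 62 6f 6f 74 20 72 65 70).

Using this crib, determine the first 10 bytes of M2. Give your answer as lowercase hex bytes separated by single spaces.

ce a0 ec 42 d6 e5 92 83 2b 90

First, c1 ⊕ c2 = (M1 ⊕ K) ⊕ (M2 ⊕ K) = M1 ⊕ M2, so the key drops out. Then M2 = (M1 ⊕ M2) ⊕ M1 over the first 10 bytes.
byte 0: (5d xor e1) xor 72 = bc xor 72 = ce
byte 1: (f0 xor 35) xor 65 = c5 xor 65 = a0
byte 2: (8a xor 04) xor 62 = 8e xor 62 = ec
byte 3: (29 xor 04) xor 6f = 2d xor 6f = 42
byte 4: (7c xor c5) xor 6f = b9 xor 6f = d6
byte 5: (98 xor 09) xor 74 = 91 xor 74 = e5
byte 6: (29 xor 9b) xor 20 = b2 xor 20 = 92
byte 7: (f1 xor 00) xor 72 = f1 xor 72 = 83
byte 8: (a6 xor e8) xor 65 = 4e xor 65 = 2b
byte 9: (cc xor 2c) xor 70 = e0 xor 70 = 90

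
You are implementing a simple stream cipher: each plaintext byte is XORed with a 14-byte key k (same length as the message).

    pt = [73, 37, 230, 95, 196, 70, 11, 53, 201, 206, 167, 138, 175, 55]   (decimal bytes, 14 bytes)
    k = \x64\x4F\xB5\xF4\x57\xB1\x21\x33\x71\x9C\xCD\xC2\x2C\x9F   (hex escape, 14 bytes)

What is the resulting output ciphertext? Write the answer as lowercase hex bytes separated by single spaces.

2d 6a 53 ab 93 f7 2a 06 b8 52 6a 48 83 a8

49 ⊕ 64 = 2d
25 ⊕ 4f = 6a
e6 ⊕ b5 = 53
5f ⊕ f4 = ab
c4 ⊕ 57 = 93
46 ⊕ b1 = f7
0b ⊕ 21 = 2a
35 ⊕ 33 = 06
c9 ⊕ 71 = b8
ce ⊕ 9c = 52
a7 ⊕ cd = 6a
8a ⊕ c2 = 48
af ⊕ 2c = 83
37 ⊕ 9f = a8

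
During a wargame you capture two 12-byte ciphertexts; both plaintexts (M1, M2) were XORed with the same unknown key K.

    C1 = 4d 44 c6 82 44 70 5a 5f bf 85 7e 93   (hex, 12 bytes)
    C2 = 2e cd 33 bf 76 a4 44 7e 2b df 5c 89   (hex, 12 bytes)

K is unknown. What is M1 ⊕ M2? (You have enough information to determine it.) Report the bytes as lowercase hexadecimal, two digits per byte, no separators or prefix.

C1 ⊕ C2 = (M1 ⊕ K) ⊕ (M2 ⊕ K) = M1 ⊕ M2 — the shared key cancels under XOR.
4d ^ 2e = 63
44 ^ cd = 89
c6 ^ 33 = f5
82 ^ bf = 3d
44 ^ 76 = 32
70 ^ a4 = d4
5a ^ 44 = 1e
5f ^ 7e = 21
bf ^ 2b = 94
85 ^ df = 5a
7e ^ 5c = 22
93 ^ 89 = 1a

6389f53d32d41e21945a221a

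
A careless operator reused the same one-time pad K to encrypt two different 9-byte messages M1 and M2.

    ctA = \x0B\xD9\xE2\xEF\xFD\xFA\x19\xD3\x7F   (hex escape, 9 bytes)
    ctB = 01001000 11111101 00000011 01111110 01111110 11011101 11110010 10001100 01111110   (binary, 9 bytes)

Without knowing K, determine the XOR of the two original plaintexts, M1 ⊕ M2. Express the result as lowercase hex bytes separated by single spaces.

43 24 e1 91 83 27 eb 5f 01

ctA ⊕ ctB = (M1 ⊕ K) ⊕ (M2 ⊕ K) = M1 ⊕ M2 — the shared key cancels under XOR.
0b XOR 48 = 43
d9 XOR fd = 24
e2 XOR 03 = e1
ef XOR 7e = 91
fd XOR 7e = 83
fa XOR dd = 27
19 XOR f2 = eb
d3 XOR 8c = 5f
7f XOR 7e = 01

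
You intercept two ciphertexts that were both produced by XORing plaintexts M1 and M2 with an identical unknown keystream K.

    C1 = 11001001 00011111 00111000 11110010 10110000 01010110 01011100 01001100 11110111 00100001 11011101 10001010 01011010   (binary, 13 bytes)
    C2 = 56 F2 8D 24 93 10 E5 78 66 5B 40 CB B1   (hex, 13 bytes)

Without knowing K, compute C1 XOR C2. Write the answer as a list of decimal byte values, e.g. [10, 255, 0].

[159, 237, 181, 214, 35, 70, 185, 52, 145, 122, 157, 65, 235]

C1 ⊕ C2 = (M1 ⊕ K) ⊕ (M2 ⊕ K) = M1 ⊕ M2 — the shared key cancels under XOR.
11001001 xor 01010110 = 10011111
00011111 xor 11110010 = 11101101
00111000 xor 10001101 = 10110101
11110010 xor 00100100 = 11010110
10110000 xor 10010011 = 00100011
01010110 xor 00010000 = 01000110
01011100 xor 11100101 = 10111001
01001100 xor 01111000 = 00110100
11110111 xor 01100110 = 10010001
00100001 xor 01011011 = 01111010
11011101 xor 01000000 = 10011101
10001010 xor 11001011 = 01000001
01011010 xor 10110001 = 11101011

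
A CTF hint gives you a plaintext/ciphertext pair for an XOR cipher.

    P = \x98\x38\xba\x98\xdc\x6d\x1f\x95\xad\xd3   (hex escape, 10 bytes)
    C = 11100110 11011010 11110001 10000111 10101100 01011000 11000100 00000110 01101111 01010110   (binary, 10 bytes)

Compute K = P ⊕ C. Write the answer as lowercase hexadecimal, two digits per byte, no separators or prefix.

Since C = P ⊕ K, XORing both sides with P gives K = P ⊕ C.
byte 0: 98 ⊕ e6 = 7e
byte 1: 38 ⊕ da = e2
byte 2: ba ⊕ f1 = 4b
byte 3: 98 ⊕ 87 = 1f
byte 4: dc ⊕ ac = 70
byte 5: 6d ⊕ 58 = 35
byte 6: 1f ⊕ c4 = db
byte 7: 95 ⊕ 06 = 93
byte 8: ad ⊕ 6f = c2
byte 9: d3 ⊕ 56 = 85

7ee24b1f7035db93c285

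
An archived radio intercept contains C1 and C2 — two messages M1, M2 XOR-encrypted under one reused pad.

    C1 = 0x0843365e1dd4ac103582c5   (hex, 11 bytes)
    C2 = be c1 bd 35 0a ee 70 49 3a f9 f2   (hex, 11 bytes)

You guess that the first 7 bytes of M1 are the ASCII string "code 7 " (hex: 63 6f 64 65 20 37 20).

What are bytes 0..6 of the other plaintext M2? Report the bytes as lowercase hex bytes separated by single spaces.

d5 ed ef 0e 37 0d fc

First, C1 ⊕ C2 = (M1 ⊕ K) ⊕ (M2 ⊕ K) = M1 ⊕ M2, so the key drops out. Then M2 = (M1 ⊕ M2) ⊕ M1 over the first 7 bytes.
byte 0: (08 ^ be) ^ 63 = b6 ^ 63 = d5
byte 1: (43 ^ c1) ^ 6f = 82 ^ 6f = ed
byte 2: (36 ^ bd) ^ 64 = 8b ^ 64 = ef
byte 3: (5e ^ 35) ^ 65 = 6b ^ 65 = 0e
byte 4: (1d ^ 0a) ^ 20 = 17 ^ 20 = 37
byte 5: (d4 ^ ee) ^ 37 = 3a ^ 37 = 0d
byte 6: (ac ^ 70) ^ 20 = dc ^ 20 = fc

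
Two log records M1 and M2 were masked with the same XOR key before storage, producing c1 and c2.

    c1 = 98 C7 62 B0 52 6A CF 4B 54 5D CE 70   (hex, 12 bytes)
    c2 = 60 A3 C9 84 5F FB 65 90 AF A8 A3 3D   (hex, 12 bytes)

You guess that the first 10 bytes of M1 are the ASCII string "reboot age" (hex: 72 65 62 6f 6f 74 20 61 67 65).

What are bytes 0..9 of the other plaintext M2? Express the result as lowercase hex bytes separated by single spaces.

8a 01 c9 5b 62 e5 8a ba 9c 90

First, c1 ⊕ c2 = (M1 ⊕ K) ⊕ (M2 ⊕ K) = M1 ⊕ M2, so the key drops out. Then M2 = (M1 ⊕ M2) ⊕ M1 over the first 10 bytes.
byte 0: (98 xor 60) xor 72 = f8 xor 72 = 8a
byte 1: (c7 xor a3) xor 65 = 64 xor 65 = 01
byte 2: (62 xor c9) xor 62 = ab xor 62 = c9
byte 3: (b0 xor 84) xor 6f = 34 xor 6f = 5b
byte 4: (52 xor 5f) xor 6f = 0d xor 6f = 62
byte 5: (6a xor fb) xor 74 = 91 xor 74 = e5
byte 6: (cf xor 65) xor 20 = aa xor 20 = 8a
byte 7: (4b xor 90) xor 61 = db xor 61 = ba
byte 8: (54 xor af) xor 67 = fb xor 67 = 9c
byte 9: (5d xor a8) xor 65 = f5 xor 65 = 90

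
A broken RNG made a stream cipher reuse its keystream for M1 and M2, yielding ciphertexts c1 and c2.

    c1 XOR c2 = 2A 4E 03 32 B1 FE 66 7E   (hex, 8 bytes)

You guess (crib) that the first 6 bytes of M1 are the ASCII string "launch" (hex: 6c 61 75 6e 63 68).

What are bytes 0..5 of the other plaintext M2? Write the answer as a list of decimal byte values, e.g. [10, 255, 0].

[70, 47, 118, 92, 210, 150]

Since c1 ⊕ c2 = M1 ⊕ M2, XORing with the guessed M1 bytes yields the corresponding M2 bytes: M2 = (c1 ⊕ c2) ⊕ M1.
2a XOR 6c = 46
4e XOR 61 = 2f
03 XOR 75 = 76
32 XOR 6e = 5c
b1 XOR 63 = d2
fe XOR 68 = 96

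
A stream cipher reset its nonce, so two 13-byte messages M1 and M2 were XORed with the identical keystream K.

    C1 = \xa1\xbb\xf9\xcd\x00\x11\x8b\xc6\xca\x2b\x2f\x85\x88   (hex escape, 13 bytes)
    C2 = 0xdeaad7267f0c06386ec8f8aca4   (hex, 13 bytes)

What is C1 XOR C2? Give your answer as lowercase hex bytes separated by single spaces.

7f 11 2e eb 7f 1d 8d fe a4 e3 d7 29 2c

C1 ⊕ C2 = (M1 ⊕ K) ⊕ (M2 ⊕ K) = M1 ⊕ M2 — the shared key cancels under XOR.
a1 ^ de = 7f
bb ^ aa = 11
f9 ^ d7 = 2e
cd ^ 26 = eb
00 ^ 7f = 7f
11 ^ 0c = 1d
8b ^ 06 = 8d
c6 ^ 38 = fe
ca ^ 6e = a4
2b ^ c8 = e3
2f ^ f8 = d7
85 ^ ac = 29
88 ^ a4 = 2c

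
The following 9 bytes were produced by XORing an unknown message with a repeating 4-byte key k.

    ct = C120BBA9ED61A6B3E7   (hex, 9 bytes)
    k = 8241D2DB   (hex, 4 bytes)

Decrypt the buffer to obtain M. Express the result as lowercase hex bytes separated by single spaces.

The 4-byte key repeats, so the effective keystream is 82 41 d2 db 82 41 d2 db 82.
byte 0: c1 xor 82 = 43
byte 1: 20 xor 41 = 61
byte 2: bb xor d2 = 69
byte 3: a9 xor db = 72
byte 4: ed xor 82 = 6f
byte 5: 61 xor 41 = 20
byte 6: a6 xor d2 = 74
byte 7: b3 xor db = 68
byte 8: e7 xor 82 = 65

43 61 69 72 6f 20 74 68 65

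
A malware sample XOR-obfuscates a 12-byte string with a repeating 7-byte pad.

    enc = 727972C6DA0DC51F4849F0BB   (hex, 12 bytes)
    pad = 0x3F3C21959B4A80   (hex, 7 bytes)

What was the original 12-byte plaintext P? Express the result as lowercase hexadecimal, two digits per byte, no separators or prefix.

The 7-byte key repeats, so the effective keystream is 3f 3c 21 95 9b 4a 80 3f 3c 21 95 9b.
byte 0: 114 xor  63 =  77
byte 1: 121 xor  60 =  69
byte 2: 114 xor  33 =  83
byte 3: 198 xor 149 =  83
byte 4: 218 xor 155 =  65
byte 5:  13 xor  74 =  71
byte 6: 197 xor 128 =  69
byte 7:  31 xor  63 =  32
byte 8:  72 xor  60 = 116
byte 9:  73 xor  33 = 104
byte 10: 240 xor 149 = 101
byte 11: 187 xor 155 =  32

4d4553534147452074686520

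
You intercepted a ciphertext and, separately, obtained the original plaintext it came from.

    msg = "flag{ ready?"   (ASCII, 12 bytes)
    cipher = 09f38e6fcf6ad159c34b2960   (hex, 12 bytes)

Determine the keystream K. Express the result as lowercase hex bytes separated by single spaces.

6f 9f ef 08 b4 4a a3 3c a2 2f 50 5f

Since cipher = msg ⊕ K, XORing both sides with msg gives K = msg ⊕ cipher.
66 ^ 09 = 6f
6c ^ f3 = 9f
61 ^ 8e = ef
67 ^ 6f = 08
7b ^ cf = b4
20 ^ 6a = 4a
72 ^ d1 = a3
65 ^ 59 = 3c
61 ^ c3 = a2
64 ^ 4b = 2f
79 ^ 29 = 50
3f ^ 60 = 5f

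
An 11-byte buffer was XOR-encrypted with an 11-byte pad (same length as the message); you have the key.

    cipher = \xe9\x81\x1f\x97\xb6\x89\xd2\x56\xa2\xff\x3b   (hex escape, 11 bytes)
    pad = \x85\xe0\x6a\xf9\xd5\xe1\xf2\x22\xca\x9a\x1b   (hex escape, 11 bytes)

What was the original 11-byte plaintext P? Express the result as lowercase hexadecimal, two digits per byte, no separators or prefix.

XOR is its own inverse, so applying the key byte-wise gives the result directly.
e9 XOR 85 = 6c
81 XOR e0 = 61
1f XOR 6a = 75
97 XOR f9 = 6e
b6 XOR d5 = 63
89 XOR e1 = 68
d2 XOR f2 = 20
56 XOR 22 = 74
a2 XOR ca = 68
ff XOR 9a = 65
3b XOR 1b = 20

6c61756e63682074686520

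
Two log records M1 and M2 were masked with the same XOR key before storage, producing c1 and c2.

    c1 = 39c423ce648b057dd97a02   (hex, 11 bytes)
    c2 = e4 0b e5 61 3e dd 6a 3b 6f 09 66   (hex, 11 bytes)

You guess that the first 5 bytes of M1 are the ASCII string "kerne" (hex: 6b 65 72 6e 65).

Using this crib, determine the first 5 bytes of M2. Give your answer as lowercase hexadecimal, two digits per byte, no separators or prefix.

First, c1 ⊕ c2 = (M1 ⊕ K) ⊕ (M2 ⊕ K) = M1 ⊕ M2, so the key drops out. Then M2 = (M1 ⊕ M2) ⊕ M1 over the first 5 bytes.
byte 0: (39 ⊕ e4) ⊕ 6b = dd ⊕ 6b = b6
byte 1: (c4 ⊕ 0b) ⊕ 65 = cf ⊕ 65 = aa
byte 2: (23 ⊕ e5) ⊕ 72 = c6 ⊕ 72 = b4
byte 3: (ce ⊕ 61) ⊕ 6e = af ⊕ 6e = c1
byte 4: (64 ⊕ 3e) ⊕ 65 = 5a ⊕ 65 = 3f

b6aab4c13f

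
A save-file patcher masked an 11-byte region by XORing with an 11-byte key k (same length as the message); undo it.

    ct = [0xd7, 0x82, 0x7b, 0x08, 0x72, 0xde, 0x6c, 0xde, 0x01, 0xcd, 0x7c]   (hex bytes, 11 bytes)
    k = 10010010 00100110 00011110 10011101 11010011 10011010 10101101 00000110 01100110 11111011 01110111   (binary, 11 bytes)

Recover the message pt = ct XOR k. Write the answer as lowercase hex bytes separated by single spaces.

45 a4 65 95 a1 44 c1 d8 67 36 0b

XOR is its own inverse, so applying the key byte-wise gives the result directly.
d7 ⊕ 92 = 45
82 ⊕ 26 = a4
7b ⊕ 1e = 65
08 ⊕ 9d = 95
72 ⊕ d3 = a1
de ⊕ 9a = 44
6c ⊕ ad = c1
de ⊕ 06 = d8
01 ⊕ 66 = 67
cd ⊕ fb = 36
7c ⊕ 77 = 0b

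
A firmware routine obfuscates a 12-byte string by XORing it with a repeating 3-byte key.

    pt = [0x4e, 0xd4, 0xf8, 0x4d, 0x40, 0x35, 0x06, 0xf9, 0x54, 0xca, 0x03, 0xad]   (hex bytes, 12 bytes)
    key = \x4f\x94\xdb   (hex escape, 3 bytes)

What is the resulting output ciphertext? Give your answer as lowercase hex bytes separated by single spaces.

01 40 23 02 d4 ee 49 6d 8f 85 97 76

The 3-byte key repeats, so the effective keystream is 4f 94 db 4f 94 db 4f 94 db 4f 94 db.
byte 0: 4e ⊕ 4f = 01
byte 1: d4 ⊕ 94 = 40
byte 2: f8 ⊕ db = 23
byte 3: 4d ⊕ 4f = 02
byte 4: 40 ⊕ 94 = d4
byte 5: 35 ⊕ db = ee
byte 6: 06 ⊕ 4f = 49
byte 7: f9 ⊕ 94 = 6d
byte 8: 54 ⊕ db = 8f
byte 9: ca ⊕ 4f = 85
byte 10: 03 ⊕ 94 = 97
byte 11: ad ⊕ db = 76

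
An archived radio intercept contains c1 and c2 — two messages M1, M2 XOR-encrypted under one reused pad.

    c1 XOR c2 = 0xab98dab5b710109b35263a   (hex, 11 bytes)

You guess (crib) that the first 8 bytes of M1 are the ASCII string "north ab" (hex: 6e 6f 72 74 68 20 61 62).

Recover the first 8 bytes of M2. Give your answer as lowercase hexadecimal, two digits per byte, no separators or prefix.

Since c1 ⊕ c2 = M1 ⊕ M2, XORing with the guessed M1 bytes yields the corresponding M2 bytes: M2 = (c1 ⊕ c2) ⊕ M1.
byte 0: ab ^ 6e = c5
byte 1: 98 ^ 6f = f7
byte 2: da ^ 72 = a8
byte 3: b5 ^ 74 = c1
byte 4: b7 ^ 68 = df
byte 5: 10 ^ 20 = 30
byte 6: 10 ^ 61 = 71
byte 7: 9b ^ 62 = f9

c5f7a8c1df3071f9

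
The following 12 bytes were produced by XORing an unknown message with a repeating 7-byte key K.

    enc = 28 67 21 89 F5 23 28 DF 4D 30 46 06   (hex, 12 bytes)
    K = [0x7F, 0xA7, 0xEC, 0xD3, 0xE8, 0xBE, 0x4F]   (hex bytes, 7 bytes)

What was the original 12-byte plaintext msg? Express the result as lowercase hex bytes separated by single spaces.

The 7-byte key repeats, so the effective keystream is 7f a7 ec d3 e8 be 4f 7f a7 ec d3 e8.
byte 0: 28 XOR 7f = 57
byte 1: 67 XOR a7 = c0
byte 2: 21 XOR ec = cd
byte 3: 89 XOR d3 = 5a
byte 4: f5 XOR e8 = 1d
byte 5: 23 XOR be = 9d
byte 6: 28 XOR 4f = 67
byte 7: df XOR 7f = a0
byte 8: 4d XOR a7 = ea
byte 9: 30 XOR ec = dc
byte 10: 46 XOR d3 = 95
byte 11: 06 XOR e8 = ee

57 c0 cd 5a 1d 9d 67 a0 ea dc 95 ee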